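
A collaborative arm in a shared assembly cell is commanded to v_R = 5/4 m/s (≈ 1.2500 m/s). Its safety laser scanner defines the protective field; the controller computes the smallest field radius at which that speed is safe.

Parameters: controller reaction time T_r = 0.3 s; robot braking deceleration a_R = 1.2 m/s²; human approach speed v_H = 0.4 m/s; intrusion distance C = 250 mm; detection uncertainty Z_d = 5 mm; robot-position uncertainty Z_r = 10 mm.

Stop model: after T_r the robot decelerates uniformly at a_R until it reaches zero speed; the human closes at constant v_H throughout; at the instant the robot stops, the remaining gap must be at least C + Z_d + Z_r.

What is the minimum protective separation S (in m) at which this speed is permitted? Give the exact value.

S_min = 8773/4800 m = 1.8277 m

T_s = v_R/a_R = (5/4)/(6/5) = 1.0417 s
robot covers v_R·T_r = 1.2500·0.3000 = 0.3750 m before braking
robot covers 1.2500·1.0417 − ½·1.2000·1.0417² = 0.6510 m while stopping
human closes 0.4000·1.3417 = 0.5367 m
margins: 0.2500+0.0050+0.0100 = 0.2650 m
S_min ≈ 0.3750+0.6510+0.5367+0.2650  ⇒  S_min = 8773/4800 m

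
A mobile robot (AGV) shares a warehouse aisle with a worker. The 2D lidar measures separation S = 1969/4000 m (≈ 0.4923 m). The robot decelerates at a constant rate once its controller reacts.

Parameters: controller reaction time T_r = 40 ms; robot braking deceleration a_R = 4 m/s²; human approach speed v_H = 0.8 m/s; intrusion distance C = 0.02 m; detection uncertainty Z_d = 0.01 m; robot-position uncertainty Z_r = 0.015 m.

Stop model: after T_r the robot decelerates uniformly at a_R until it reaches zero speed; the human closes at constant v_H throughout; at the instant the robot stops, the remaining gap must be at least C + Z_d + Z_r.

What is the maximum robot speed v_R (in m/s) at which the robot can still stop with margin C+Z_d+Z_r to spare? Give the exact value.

quadratic (1/8)·v² + (6/25)·v + (-1661/4000) = 0
  disc = (6/25)² − 4·(1/8)·(-1661/4000) = 10609/40000 ; √disc = 103/200
  v_R = (−(6/25) + 103/200) / (2·(1/8)) = 11/10 m/s
check:
braking lasts T_s = (11/10)/4 = 0.2750 s
robot covers v_R·T_r = 1.1000·0.0400 = 0.0440 m before braking
robot covers 1.1000·0.2750 − ½·4.0000·0.2750² = 0.1512 m while stopping
human over T_r+T_s: 0.8000·(0.0400+0.2750) = 0.2520 m
residual clearance needed = 0.0200+0.0100+0.0150 = 0.0450 m
sum ≈ 0.0440+0.1512+0.2520+0.0450 ≈ 0.4923 m = S ✓

v_R_max = 11/10 m/s = 1.1000 m/s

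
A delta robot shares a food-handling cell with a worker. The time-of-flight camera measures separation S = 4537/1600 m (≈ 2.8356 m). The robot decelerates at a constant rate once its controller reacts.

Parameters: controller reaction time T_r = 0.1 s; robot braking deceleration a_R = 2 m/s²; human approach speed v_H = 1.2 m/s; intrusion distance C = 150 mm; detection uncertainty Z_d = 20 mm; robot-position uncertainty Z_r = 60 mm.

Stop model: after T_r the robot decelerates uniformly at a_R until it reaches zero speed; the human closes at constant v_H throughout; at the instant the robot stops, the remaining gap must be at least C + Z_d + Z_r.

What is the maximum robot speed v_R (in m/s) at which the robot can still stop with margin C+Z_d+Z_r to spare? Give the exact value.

collect terms ⇒ (1/4)·v_R² + (7/10)·v_R + (-3977/1600) = 0
  disc = (7/10)² − 4·(1/4)·(-3977/1600) = 4761/1600 ; √disc = 69/40
  v_R = (−(7/10) + 69/40) / (2·(1/4)) = 41/20 m/s
check:
braking lasts T_s = (41/20)/2 = 1.0250 s
robot covers v_R·T_r = 2.0500·0.1000 = 0.2050 m before braking
braking distance = 2.0500²/(2·2.0000) = 1.0506 m
person approaches 1.2000·(0.1000+1.0250) = 1.3500 m
C+Z_d+Z_r = 0.1500+0.0200+0.0600 = 0.2300 m
sum ≈ 0.2050+1.0506+1.3500+0.2300 ≈ 2.8356 m = S ✓

v_R_max = 41/20 m/s = 2.0500 m/s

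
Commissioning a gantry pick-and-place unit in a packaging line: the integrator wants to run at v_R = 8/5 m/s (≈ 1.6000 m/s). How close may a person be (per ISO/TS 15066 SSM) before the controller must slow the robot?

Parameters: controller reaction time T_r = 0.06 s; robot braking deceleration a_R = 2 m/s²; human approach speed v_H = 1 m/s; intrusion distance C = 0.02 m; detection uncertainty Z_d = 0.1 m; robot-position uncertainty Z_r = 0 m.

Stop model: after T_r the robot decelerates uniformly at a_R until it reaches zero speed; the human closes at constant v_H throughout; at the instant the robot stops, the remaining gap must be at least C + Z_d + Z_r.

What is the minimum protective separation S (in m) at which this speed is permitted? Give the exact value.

braking lasts T_s = (8/5)/2 = 0.8000 s
robot covers v_R·T_r = 1.6000·0.0600 = 0.0960 m before braking
braking distance = 1.6000²/(2·2.0000) = 0.6400 m
person approaches 1.0000·(0.0600+0.8000) = 0.8600 m
C+Z_d+Z_r = 0.0200+0.1000+0.0000 = 0.1200 m
S_min ≈ 0.0960+0.6400+0.8600+0.1200  ⇒  S_min = 429/250 m

S_min = 429/250 m = 1.7160 m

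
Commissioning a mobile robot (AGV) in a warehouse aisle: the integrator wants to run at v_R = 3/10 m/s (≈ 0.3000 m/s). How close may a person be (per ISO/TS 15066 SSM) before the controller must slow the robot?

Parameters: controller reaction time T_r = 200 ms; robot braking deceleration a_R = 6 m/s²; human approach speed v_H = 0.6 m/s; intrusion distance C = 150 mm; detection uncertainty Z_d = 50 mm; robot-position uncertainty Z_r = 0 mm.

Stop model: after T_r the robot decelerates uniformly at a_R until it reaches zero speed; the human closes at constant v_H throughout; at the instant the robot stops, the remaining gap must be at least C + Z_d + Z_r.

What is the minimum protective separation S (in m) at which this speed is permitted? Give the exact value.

S_min = 167/400 m = 0.4175 m

braking lasts T_s = (3/10)/6 = 0.0500 s
robot covers v_R·T_r = 0.3000·0.2000 = 0.0600 m before braking
robot under decel: 0.3000²/(2·6.0000) = 0.0075 m
human over T_r+T_s: 0.6000·(0.2000+0.0500) = 0.1500 m
margins: 0.1500+0.0500+0.0000 = 0.2000 m
S_min ≈ 0.0600+0.0075+0.1500+0.2000  ⇒  S_min = 167/400 m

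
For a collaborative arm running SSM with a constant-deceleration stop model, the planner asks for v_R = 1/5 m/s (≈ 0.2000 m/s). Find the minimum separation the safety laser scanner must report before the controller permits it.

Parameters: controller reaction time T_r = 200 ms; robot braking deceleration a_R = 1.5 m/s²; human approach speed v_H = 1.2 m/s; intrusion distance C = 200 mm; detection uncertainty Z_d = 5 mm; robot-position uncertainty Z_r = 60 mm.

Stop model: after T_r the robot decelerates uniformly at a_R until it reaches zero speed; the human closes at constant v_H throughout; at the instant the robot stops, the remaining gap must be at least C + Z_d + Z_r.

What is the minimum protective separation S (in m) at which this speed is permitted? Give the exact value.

S_min = 431/600 m = 0.7183 m

stop time T_s = (1/5)/(3/2) = 0.1333 s
reaction-phase robot travel = 0.2000·0.2000 = 0.0400 m
robot covers 0.2000·0.1333 − ½·1.5000·0.1333² = 0.0133 m while stopping
person approaches 1.2000·(0.2000+0.1333) = 0.4000 m
C+Z_d+Z_r = 0.2000+0.0050+0.0600 = 0.2650 m
S_min ≈ 0.0400+0.0133+0.4000+0.2650  ⇒  S_min = 431/600 m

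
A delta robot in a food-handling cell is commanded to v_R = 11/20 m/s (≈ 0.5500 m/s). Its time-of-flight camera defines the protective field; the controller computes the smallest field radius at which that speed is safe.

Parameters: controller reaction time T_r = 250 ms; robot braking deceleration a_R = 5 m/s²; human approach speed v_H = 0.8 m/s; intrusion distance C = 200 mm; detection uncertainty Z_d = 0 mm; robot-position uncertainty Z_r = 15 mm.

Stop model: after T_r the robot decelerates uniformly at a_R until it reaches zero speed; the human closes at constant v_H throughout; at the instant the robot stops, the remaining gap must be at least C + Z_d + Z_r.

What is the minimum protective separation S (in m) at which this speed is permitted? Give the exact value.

T_s = v_R/a_R = (11/20)/5 = 0.1100 s
reaction-phase robot travel = 0.5500·0.2500 = 0.1375 m
braking distance = 0.5500²/(2·5.0000) = 0.0302 m
human over T_r+T_s: 0.8000·(0.2500+0.1100) = 0.2880 m
residual clearance needed = 0.2000+0.0000+0.0150 = 0.2150 m
S_min ≈ 0.1375+0.0302+0.2880+0.2150  ⇒  S_min = 2683/4000 m

S_min = 2683/4000 m = 0.6707 m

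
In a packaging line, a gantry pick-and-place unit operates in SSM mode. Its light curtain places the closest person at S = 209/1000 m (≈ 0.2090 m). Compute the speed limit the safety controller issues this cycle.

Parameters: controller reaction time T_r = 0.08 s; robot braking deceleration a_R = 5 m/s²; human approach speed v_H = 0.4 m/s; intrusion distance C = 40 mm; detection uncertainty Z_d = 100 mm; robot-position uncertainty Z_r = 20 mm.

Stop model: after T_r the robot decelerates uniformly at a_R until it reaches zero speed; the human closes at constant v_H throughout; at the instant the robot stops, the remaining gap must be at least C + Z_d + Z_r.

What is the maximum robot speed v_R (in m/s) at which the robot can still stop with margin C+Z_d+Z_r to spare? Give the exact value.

v_R_max = 1/10 m/s = 0.1000 m/s

at the boundary: (1/10)·v² + (4/25)·v + (-17/1000) = 0
  disc = (4/25)² − 4·(1/10)·(-17/1000) = 81/2500 ; √disc = 9/50
  v_R = (−(4/25) + 9/50) / (2·(1/10)) = 1/10 m/s
check:
T_s = v_R/a_R = (1/10)/5 = 0.0200 s
robot covers v_R·T_r = 0.1000·0.0800 = 0.0080 m before braking
robot under decel: 0.1000²/(2·5.0000) = 0.0010 m
human closes 0.4000·0.1000 = 0.0400 m
C+Z_d+Z_r = 0.0400+0.1000+0.0200 = 0.1600 m
sum ≈ 0.0080+0.0010+0.0400+0.1600 ≈ 0.2090 m = S ✓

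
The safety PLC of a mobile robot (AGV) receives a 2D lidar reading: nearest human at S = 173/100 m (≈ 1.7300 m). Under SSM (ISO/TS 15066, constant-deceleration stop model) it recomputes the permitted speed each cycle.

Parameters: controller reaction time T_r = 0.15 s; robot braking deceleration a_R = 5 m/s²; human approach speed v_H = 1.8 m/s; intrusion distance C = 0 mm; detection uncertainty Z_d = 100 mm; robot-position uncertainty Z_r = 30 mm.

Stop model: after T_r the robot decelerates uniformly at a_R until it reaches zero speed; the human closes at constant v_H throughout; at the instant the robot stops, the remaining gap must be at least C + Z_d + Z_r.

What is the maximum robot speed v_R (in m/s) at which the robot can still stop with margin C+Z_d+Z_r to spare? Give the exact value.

at the boundary: (1/10)·v² + (51/100)·v + (-133/100) = 0
  disc = (51/100)² − 4·(1/10)·(-133/100) = 7921/10000 ; √disc = 89/100
  v_R = (−(51/100) + 89/100) / (2·(1/10)) = 19/10 m/s
check:
T_s = v_R/a_R = (19/10)/5 = 0.3800 s
robot in T_r: 1.9000·0.1500 = 0.2850 m
braking distance = 1.9000²/(2·5.0000) = 0.3610 m
person approaches 1.8000·(0.1500+0.3800) = 0.9540 m
residual clearance needed = 0.0000+0.1000+0.0300 = 0.1300 m
sum ≈ 0.2850+0.3610+0.9540+0.1300 ≈ 1.7300 m = S ✓

v_R_max = 19/10 m/s = 1.9000 m/s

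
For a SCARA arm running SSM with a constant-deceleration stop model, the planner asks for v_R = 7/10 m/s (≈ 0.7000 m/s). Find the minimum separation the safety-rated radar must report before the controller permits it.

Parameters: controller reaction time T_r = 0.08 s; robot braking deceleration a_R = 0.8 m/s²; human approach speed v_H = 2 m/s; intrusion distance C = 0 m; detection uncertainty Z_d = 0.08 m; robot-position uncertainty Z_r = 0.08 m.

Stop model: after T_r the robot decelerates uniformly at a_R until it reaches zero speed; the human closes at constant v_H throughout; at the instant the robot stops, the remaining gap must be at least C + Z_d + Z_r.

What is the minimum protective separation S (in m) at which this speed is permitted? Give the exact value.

S_min = 9729/4000 m = 2.4322 m

stop time T_s = (7/10)/(4/5) = 0.8750 s
robot covers v_R·T_r = 0.7000·0.0800 = 0.0560 m before braking
robot covers 0.7000·0.8750 − ½·0.8000·0.8750² = 0.3063 m while stopping
person approaches 2.0000·(0.0800+0.8750) = 1.9100 m
margins: 0.0000+0.0800+0.0800 = 0.1600 m
S_min ≈ 0.0560+0.3063+1.9100+0.1600  ⇒  S_min = 9729/4000 m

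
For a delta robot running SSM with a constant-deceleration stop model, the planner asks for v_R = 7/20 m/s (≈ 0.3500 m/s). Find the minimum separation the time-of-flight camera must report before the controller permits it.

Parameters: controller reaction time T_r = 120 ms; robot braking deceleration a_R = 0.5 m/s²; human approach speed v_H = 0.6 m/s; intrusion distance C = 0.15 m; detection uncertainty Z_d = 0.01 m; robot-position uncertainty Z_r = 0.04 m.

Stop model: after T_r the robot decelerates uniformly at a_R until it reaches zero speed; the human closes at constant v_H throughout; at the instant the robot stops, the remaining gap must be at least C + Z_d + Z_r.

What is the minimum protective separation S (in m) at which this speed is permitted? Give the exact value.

S_min = 1713/2000 m = 0.8565 m

stop time T_s = (7/20)/(1/2) = 0.7000 s
reaction-phase robot travel = 0.3500·0.1200 = 0.0420 m
braking distance = 0.3500²/(2·0.5000) = 0.1225 m
human over T_r+T_s: 0.6000·(0.1200+0.7000) = 0.4920 m
C+Z_d+Z_r = 0.1500+0.0100+0.0400 = 0.2000 m
S_min ≈ 0.0420+0.1225+0.4920+0.2000  ⇒  S_min = 1713/2000 m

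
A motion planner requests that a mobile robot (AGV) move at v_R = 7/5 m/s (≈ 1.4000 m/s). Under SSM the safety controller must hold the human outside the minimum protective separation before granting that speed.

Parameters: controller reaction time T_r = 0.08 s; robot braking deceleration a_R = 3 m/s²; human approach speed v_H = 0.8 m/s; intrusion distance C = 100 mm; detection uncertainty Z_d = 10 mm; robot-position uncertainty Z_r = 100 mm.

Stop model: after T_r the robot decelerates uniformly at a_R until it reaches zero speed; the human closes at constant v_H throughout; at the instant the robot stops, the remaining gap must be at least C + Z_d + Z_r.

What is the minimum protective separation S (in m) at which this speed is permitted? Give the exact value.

T_s = v_R/a_R = (7/5)/3 = 0.4667 s
robot covers v_R·T_r = 1.4000·0.0800 = 0.1120 m before braking
robot covers 1.4000·0.4667 − ½·3.0000·0.4667² = 0.3267 m while stopping
human closes 0.8000·0.5467 = 0.4373 m
margins: 0.1000+0.0100+0.1000 = 0.2100 m
S_min ≈ 0.1120+0.3267+0.4373+0.2100  ⇒  S_min = 543/500 m

S_min = 543/500 m = 1.0860 m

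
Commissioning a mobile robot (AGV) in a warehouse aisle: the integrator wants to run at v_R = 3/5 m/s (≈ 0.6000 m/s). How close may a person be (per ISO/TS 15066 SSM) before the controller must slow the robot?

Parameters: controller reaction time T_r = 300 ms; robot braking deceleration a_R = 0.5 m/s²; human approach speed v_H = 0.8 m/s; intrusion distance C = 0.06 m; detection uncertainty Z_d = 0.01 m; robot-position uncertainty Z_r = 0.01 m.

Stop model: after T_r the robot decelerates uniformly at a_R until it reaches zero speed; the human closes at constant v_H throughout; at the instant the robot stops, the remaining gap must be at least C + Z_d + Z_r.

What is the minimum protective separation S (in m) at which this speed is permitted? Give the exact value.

S_min = 91/50 m = 1.8200 m

braking lasts T_s = (3/5)/(1/2) = 1.2000 s
robot in T_r: 0.6000·0.3000 = 0.1800 m
robot covers 0.6000·1.2000 − ½·0.5000·1.2000² = 0.3600 m while stopping
human closes 0.8000·1.5000 = 1.2000 m
margins: 0.0600+0.0100+0.0100 = 0.0800 m
S_min ≈ 0.1800+0.3600+1.2000+0.0800  ⇒  S_min = 91/50 m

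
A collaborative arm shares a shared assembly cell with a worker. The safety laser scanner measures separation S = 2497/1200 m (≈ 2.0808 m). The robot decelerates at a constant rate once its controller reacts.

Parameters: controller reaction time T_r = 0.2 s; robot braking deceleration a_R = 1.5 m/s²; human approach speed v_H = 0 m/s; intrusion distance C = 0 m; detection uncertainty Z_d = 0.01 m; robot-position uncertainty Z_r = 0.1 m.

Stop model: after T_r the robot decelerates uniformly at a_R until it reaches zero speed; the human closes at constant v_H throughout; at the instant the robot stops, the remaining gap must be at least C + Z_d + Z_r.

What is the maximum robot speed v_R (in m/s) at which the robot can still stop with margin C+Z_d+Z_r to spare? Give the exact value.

v_R_max = 43/20 m/s = 2.1500 m/s

quadratic (1/3)·v² + (1/5)·v + (-473/240) = 0
  disc = (1/5)² − 4·(1/3)·(-473/240) = 2401/900 ; √disc = 49/30
  v_R = (−(1/5) + 49/30) / (2·(1/3)) = 43/20 m/s
check:
stop time T_s = (43/20)/(3/2) = 1.4333 s
robot covers v_R·T_r = 2.1500·0.2000 = 0.4300 m before braking
robot under decel: 2.1500²/(2·1.5000) = 1.5408 m
human closes 0.0000·1.6333 = 0.0000 m
residual clearance needed = 0.0000+0.0100+0.1000 = 0.1100 m
sum ≈ 0.4300+1.5408+0.0000+0.1100 ≈ 2.0808 m = S ✓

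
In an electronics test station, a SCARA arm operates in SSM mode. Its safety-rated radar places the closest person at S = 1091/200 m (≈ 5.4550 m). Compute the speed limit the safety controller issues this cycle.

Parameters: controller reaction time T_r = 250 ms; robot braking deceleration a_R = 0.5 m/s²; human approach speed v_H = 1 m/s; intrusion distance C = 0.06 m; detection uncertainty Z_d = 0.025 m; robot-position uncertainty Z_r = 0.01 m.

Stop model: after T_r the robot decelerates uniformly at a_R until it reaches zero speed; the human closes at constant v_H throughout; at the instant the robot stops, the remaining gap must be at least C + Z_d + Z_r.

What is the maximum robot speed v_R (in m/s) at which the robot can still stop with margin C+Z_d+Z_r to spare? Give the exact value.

collect terms ⇒ (1)·v_R² + (9/4)·v_R + (-511/100) = 0
  disc = (9/4)² − 4·(1)·(-511/100) = 10201/400 ; √disc = 101/20
  v_R = (−(9/4) + 101/20) / (2·(1)) = 7/5 m/s
check:
stop time T_s = (7/5)/(1/2) = 2.8000 s
reaction-phase robot travel = 1.4000·0.2500 = 0.3500 m
robot under decel: 1.4000²/(2·0.5000) = 1.9600 m
human closes 1.0000·3.0500 = 3.0500 m
margins: 0.0600+0.0250+0.0100 = 0.0950 m
sum ≈ 0.3500+1.9600+3.0500+0.0950 ≈ 5.4550 m = S ✓

v_R_max = 7/5 m/s = 1.4000 m/s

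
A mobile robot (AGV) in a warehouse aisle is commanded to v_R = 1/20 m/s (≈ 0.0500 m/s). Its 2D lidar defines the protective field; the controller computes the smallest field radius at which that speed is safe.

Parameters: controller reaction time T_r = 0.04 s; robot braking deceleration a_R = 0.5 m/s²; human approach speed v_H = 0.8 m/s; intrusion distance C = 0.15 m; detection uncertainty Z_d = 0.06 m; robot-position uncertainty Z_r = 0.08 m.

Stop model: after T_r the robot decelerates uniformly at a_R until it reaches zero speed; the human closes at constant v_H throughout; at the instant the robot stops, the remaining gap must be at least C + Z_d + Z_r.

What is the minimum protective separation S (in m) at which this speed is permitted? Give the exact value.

S_min = 813/2000 m = 0.4065 m

stop time T_s = (1/20)/(1/2) = 0.1000 s
reaction-phase robot travel = 0.0500·0.0400 = 0.0020 m
braking distance = 0.0500²/(2·0.5000) = 0.0025 m
person approaches 0.8000·(0.0400+0.1000) = 0.1120 m
C+Z_d+Z_r = 0.1500+0.0600+0.0800 = 0.2900 m
S_min ≈ 0.0020+0.0025+0.1120+0.2900  ⇒  S_min = 813/2000 m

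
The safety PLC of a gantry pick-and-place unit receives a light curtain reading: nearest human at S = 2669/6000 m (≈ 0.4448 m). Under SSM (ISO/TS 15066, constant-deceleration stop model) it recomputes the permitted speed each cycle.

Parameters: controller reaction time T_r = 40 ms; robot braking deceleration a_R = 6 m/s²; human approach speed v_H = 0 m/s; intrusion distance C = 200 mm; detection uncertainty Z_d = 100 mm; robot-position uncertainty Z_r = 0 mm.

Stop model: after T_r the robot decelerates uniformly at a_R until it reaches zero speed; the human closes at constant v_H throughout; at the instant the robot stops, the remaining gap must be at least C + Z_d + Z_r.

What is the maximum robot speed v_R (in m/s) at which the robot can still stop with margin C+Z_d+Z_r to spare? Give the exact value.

quadratic (1/12)·v² + (1/25)·v + (-869/6000) = 0
  disc = (1/25)² − 4·(1/12)·(-869/6000) = 4489/90000 ; √disc = 67/300
  v_R = (−(1/25) + 67/300) / (2·(1/12)) = 11/10 m/s
check:
braking lasts T_s = (11/10)/6 = 0.1833 s
robot in T_r: 1.1000·0.0400 = 0.0440 m
braking distance = 1.1000²/(2·6.0000) = 0.1008 m
human over T_r+T_s: 0.0000·(0.0400+0.1833) = 0.0000 m
residual clearance needed = 0.2000+0.1000+0.0000 = 0.3000 m
sum ≈ 0.0440+0.1008+0.0000+0.3000 ≈ 0.4448 m = S ✓

v_R_max = 11/10 m/s = 1.1000 m/s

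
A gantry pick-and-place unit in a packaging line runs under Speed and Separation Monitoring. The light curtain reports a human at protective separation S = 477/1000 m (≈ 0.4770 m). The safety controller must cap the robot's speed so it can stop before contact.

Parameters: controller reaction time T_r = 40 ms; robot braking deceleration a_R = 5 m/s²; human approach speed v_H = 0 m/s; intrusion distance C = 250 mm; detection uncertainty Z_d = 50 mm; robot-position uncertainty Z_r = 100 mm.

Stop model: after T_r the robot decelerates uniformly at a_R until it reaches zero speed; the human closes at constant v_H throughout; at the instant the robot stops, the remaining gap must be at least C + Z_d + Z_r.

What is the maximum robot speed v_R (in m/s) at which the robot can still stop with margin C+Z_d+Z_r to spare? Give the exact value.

quadratic (1/10)·v² + (1/25)·v + (-77/1000) = 0
  disc = (1/25)² − 4·(1/10)·(-77/1000) = 81/2500 ; √disc = 9/50
  v_R = (−(1/25) + 9/50) / (2·(1/10)) = 7/10 m/s
check:
T_s = v_R/a_R = (7/10)/5 = 0.1400 s
robot covers v_R·T_r = 0.7000·0.0400 = 0.0280 m before braking
braking distance = 0.7000²/(2·5.0000) = 0.0490 m
person approaches 0.0000·(0.0400+0.1400) = 0.0000 m
C+Z_d+Z_r = 0.2500+0.0500+0.1000 = 0.4000 m
sum ≈ 0.0280+0.0490+0.0000+0.4000 ≈ 0.4770 m = S ✓

v_R_max = 7/10 m/s = 0.7000 m/s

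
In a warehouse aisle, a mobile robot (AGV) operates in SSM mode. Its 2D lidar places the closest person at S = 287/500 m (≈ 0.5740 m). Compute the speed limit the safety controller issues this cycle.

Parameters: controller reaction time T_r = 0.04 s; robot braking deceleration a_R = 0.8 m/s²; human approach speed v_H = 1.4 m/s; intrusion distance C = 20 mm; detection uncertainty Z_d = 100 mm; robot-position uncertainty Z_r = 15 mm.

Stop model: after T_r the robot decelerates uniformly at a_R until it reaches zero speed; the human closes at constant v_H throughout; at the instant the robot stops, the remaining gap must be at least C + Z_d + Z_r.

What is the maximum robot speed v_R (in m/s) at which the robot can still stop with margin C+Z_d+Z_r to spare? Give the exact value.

v_R_max = 1/5 m/s = 0.2000 m/s

at the boundary: (5/8)·v² + (179/100)·v + (-383/1000) = 0
  disc = (179/100)² − 4·(5/8)·(-383/1000) = 2601/625 ; √disc = 51/25
  v_R = (−(179/100) + 51/25) / (2·(5/8)) = 1/5 m/s
check:
stop time T_s = (1/5)/(4/5) = 0.2500 s
robot covers v_R·T_r = 0.2000·0.0400 = 0.0080 m before braking
braking distance = 0.2000²/(2·0.8000) = 0.0250 m
human over T_r+T_s: 1.4000·(0.0400+0.2500) = 0.4060 m
residual clearance needed = 0.0200+0.1000+0.0150 = 0.1350 m
sum ≈ 0.0080+0.0250+0.4060+0.1350 ≈ 0.5740 m = S ✓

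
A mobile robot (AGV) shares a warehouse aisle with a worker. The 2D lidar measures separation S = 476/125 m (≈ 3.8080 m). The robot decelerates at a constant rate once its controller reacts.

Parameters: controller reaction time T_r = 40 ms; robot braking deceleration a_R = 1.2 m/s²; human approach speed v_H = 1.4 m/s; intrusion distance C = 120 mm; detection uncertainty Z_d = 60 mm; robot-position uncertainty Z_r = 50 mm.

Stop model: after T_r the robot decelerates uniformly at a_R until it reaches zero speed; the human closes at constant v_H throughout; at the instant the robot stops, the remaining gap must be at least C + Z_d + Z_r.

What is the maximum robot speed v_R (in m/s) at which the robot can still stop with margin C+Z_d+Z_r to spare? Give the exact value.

quadratic (5/12)·v² + (181/150)·v + (-1761/500) = 0
  disc = (181/150)² − 4·(5/12)·(-1761/500) = 41209/5625 ; √disc = 203/75
  v_R = (−(181/150) + 203/75) / (2·(5/12)) = 9/5 m/s
check:
stop time T_s = (9/5)/(6/5) = 1.5000 s
robot covers v_R·T_r = 1.8000·0.0400 = 0.0720 m before braking
robot under decel: 1.8000²/(2·1.2000) = 1.3500 m
person approaches 1.4000·(0.0400+1.5000) = 2.1560 m
margins: 0.1200+0.0600+0.0500 = 0.2300 m
sum ≈ 0.0720+1.3500+2.1560+0.2300 ≈ 3.8080 m = S ✓

v_R_max = 9/5 m/s = 1.8000 m/s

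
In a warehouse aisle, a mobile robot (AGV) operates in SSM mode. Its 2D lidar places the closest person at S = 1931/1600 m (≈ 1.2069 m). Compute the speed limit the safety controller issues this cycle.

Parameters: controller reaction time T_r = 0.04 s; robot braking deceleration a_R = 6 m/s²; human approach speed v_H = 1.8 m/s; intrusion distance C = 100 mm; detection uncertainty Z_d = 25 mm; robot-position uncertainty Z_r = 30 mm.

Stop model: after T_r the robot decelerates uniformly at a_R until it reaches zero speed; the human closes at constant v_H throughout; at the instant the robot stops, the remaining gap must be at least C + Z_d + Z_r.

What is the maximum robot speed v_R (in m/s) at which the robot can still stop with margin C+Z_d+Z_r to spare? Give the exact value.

v_R_max = 39/20 m/s = 1.9500 m/s

collect terms ⇒ (1/12)·v_R² + (17/50)·v_R + (-7839/8000) = 0
  disc = (17/50)² − 4·(1/12)·(-7839/8000) = 17689/40000 ; √disc = 133/200
  v_R = (−(17/50) + 133/200) / (2·(1/12)) = 39/20 m/s
check:
stop time T_s = (39/20)/6 = 0.3250 s
robot in T_r: 1.9500·0.0400 = 0.0780 m
braking distance = 1.9500²/(2·6.0000) = 0.3169 m
human closes 1.8000·0.3650 = 0.6570 m
C+Z_d+Z_r = 0.1000+0.0250+0.0300 = 0.1550 m
sum ≈ 0.0780+0.3169+0.6570+0.1550 ≈ 1.2069 m = S ✓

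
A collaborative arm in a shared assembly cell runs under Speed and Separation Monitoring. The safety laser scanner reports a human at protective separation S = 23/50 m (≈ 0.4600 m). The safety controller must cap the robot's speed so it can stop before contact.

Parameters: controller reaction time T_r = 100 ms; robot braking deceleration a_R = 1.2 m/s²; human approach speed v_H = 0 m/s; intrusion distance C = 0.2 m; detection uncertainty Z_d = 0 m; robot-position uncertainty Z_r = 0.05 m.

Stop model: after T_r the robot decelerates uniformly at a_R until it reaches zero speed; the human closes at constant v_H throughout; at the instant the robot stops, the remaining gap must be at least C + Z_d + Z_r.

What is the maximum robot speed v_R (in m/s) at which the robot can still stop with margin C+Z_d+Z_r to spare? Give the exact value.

quadratic (5/12)·v² + (1/10)·v + (-21/100) = 0
  disc = (1/10)² − 4·(5/12)·(-21/100) = 9/25 ; √disc = 3/5
  v_R = (−(1/10) + 3/5) / (2·(5/12)) = 3/5 m/s
check:
T_s = v_R/a_R = (3/5)/(6/5) = 0.5000 s
robot covers v_R·T_r = 0.6000·0.1000 = 0.0600 m before braking
braking distance = 0.6000²/(2·1.2000) = 0.1500 m
person approaches 0.0000·(0.1000+0.5000) = 0.0000 m
margins: 0.2000+0.0000+0.0500 = 0.2500 m
sum ≈ 0.0600+0.1500+0.0000+0.2500 ≈ 0.4600 m = S ✓

v_R_max = 3/5 m/s = 0.6000 m/s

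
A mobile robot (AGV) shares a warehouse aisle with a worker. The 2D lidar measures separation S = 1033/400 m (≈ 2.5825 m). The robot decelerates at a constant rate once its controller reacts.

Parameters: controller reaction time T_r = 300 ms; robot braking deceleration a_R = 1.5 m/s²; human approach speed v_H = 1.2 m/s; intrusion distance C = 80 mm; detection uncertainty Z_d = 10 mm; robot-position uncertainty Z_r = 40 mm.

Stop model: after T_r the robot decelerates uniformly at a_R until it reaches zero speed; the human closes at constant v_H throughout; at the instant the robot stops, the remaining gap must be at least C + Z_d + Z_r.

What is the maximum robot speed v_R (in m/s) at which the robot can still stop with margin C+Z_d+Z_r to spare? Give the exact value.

quadratic (1/3)·v² + (11/10)·v + (-837/400) = 0
  disc = (11/10)² − 4·(1/3)·(-837/400) = 4 ; √disc = 2
  v_R = (−(11/10) + 2) / (2·(1/3)) = 27/20 m/s
check:
braking lasts T_s = (27/20)/(3/2) = 0.9000 s
robot covers v_R·T_r = 1.3500·0.3000 = 0.4050 m before braking
braking distance = 1.3500²/(2·1.5000) = 0.6075 m
human closes 1.2000·1.2000 = 1.4400 m
margins: 0.0800+0.0100+0.0400 = 0.1300 m
sum ≈ 0.4050+0.6075+1.4400+0.1300 ≈ 2.5825 m = S ✓

v_R_max = 27/20 m/s = 1.3500 m/s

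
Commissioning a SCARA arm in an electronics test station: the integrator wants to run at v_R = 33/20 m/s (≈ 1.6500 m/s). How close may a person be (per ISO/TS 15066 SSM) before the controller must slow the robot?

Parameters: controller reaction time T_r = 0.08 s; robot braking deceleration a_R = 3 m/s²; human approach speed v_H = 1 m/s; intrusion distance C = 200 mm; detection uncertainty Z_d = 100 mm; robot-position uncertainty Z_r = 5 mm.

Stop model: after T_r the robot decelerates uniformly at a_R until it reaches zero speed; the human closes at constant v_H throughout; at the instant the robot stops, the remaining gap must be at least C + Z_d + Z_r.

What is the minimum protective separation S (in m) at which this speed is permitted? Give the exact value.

S_min = 6083/4000 m = 1.5208 m

braking lasts T_s = (33/20)/3 = 0.5500 s
robot covers v_R·T_r = 1.6500·0.0800 = 0.1320 m before braking
robot under decel: 1.6500²/(2·3.0000) = 0.4537 m
person approaches 1.0000·(0.0800+0.5500) = 0.6300 m
margins: 0.2000+0.1000+0.0050 = 0.3050 m
S_min ≈ 0.1320+0.4537+0.6300+0.3050  ⇒  S_min = 6083/4000 m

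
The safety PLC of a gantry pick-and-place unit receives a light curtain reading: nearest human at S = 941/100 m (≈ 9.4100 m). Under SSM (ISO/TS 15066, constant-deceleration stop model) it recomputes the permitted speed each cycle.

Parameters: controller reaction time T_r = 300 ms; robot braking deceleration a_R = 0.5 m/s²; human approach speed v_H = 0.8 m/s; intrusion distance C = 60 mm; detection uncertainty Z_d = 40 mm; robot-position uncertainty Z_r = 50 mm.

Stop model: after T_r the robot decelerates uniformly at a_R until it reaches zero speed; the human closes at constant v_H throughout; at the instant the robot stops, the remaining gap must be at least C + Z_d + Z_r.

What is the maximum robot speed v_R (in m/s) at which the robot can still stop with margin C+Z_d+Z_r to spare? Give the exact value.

at the boundary: (1)·v² + (19/10)·v + (-451/50) = 0
  disc = (19/10)² − 4·(1)·(-451/50) = 3969/100 ; √disc = 63/10
  v_R = (−(19/10) + 63/10) / (2·(1)) = 11/5 m/s
check:
T_s = v_R/a_R = (11/5)/(1/2) = 4.4000 s
robot covers v_R·T_r = 2.2000·0.3000 = 0.6600 m before braking
robot under decel: 2.2000²/(2·0.5000) = 4.8400 m
human over T_r+T_s: 0.8000·(0.3000+4.4000) = 3.7600 m
residual clearance needed = 0.0600+0.0400+0.0500 = 0.1500 m
sum ≈ 0.6600+4.8400+3.7600+0.1500 ≈ 9.4100 m = S ✓

v_R_max = 11/5 m/s = 2.2000 m/s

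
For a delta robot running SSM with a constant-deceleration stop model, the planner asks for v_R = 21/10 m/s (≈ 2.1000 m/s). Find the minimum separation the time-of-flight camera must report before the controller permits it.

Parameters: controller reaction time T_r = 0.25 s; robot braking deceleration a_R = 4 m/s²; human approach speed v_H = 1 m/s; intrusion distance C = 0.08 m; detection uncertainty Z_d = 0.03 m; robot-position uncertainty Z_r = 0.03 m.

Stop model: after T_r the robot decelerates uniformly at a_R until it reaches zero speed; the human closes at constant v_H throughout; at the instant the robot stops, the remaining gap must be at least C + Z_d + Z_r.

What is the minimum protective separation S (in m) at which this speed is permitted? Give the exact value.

stop time T_s = (21/10)/4 = 0.5250 s
reaction-phase robot travel = 2.1000·0.2500 = 0.5250 m
robot under decel: 2.1000²/(2·4.0000) = 0.5513 m
human over T_r+T_s: 1.0000·(0.2500+0.5250) = 0.7750 m
margins: 0.0800+0.0300+0.0300 = 0.1400 m
S_min ≈ 0.5250+0.5513+0.7750+0.1400  ⇒  S_min = 1593/800 m

S_min = 1593/800 m = 1.9912 m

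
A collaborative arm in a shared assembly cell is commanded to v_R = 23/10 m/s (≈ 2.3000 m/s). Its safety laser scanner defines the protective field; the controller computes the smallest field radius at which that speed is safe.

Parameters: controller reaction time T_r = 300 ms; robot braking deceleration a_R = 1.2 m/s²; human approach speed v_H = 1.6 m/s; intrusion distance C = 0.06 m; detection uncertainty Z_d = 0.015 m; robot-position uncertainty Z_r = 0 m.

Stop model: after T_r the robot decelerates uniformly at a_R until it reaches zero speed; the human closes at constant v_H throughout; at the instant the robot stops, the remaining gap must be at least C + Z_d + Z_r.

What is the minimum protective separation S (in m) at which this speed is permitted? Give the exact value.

stop time T_s = (23/10)/(6/5) = 1.9167 s
robot covers v_R·T_r = 2.3000·0.3000 = 0.6900 m before braking
robot under decel: 2.3000²/(2·1.2000) = 2.2042 m
human closes 1.6000·2.2167 = 3.5467 m
residual clearance needed = 0.0600+0.0150+0.0000 = 0.0750 m
S_min ≈ 0.6900+2.2042+3.5467+0.0750  ⇒  S_min = 7819/1200 m

S_min = 7819/1200 m = 6.5158 m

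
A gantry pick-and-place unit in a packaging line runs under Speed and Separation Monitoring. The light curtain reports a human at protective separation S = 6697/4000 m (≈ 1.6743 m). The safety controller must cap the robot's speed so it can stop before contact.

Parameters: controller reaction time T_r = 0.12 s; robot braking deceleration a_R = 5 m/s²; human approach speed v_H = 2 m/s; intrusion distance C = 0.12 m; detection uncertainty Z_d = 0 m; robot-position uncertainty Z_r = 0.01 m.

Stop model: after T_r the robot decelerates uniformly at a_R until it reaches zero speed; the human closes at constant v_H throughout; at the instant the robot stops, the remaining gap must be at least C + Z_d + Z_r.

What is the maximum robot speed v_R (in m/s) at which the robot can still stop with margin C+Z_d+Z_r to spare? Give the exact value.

quadratic (1/10)·v² + (13/25)·v + (-5217/4000) = 0
  disc = (13/25)² − 4·(1/10)·(-5217/4000) = 7921/10000 ; √disc = 89/100
  v_R = (−(13/25) + 89/100) / (2·(1/10)) = 37/20 m/s
check:
braking lasts T_s = (37/20)/5 = 0.3700 s
reaction-phase robot travel = 1.8500·0.1200 = 0.2220 m
robot under decel: 1.8500²/(2·5.0000) = 0.3422 m
person approaches 2.0000·(0.1200+0.3700) = 0.9800 m
margins: 0.1200+0.0000+0.0100 = 0.1300 m
sum ≈ 0.2220+0.3422+0.9800+0.1300 ≈ 1.6743 m = S ✓

v_R_max = 37/20 m/s = 1.8500 m/s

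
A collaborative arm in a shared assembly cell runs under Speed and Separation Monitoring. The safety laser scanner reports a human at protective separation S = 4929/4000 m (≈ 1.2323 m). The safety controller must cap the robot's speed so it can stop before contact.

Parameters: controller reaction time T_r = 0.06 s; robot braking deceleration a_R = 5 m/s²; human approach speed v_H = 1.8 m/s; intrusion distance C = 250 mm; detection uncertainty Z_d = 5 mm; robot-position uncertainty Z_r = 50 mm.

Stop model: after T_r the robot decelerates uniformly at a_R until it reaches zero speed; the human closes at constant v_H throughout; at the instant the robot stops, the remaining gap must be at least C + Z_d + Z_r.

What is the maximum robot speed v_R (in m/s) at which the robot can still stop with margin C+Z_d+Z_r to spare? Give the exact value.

v_R_max = 29/20 m/s = 1.4500 m/s

collect terms ⇒ (1/10)·v_R² + (21/50)·v_R + (-3277/4000) = 0
  disc = (21/50)² − 4·(1/10)·(-3277/4000) = 5041/10000 ; √disc = 71/100
  v_R = (−(21/50) + 71/100) / (2·(1/10)) = 29/20 m/s
check:
stop time T_s = (29/20)/5 = 0.2900 s
reaction-phase robot travel = 1.4500·0.0600 = 0.0870 m
braking distance = 1.4500²/(2·5.0000) = 0.2102 m
human over T_r+T_s: 1.8000·(0.0600+0.2900) = 0.6300 m
C+Z_d+Z_r = 0.2500+0.0050+0.0500 = 0.3050 m
sum ≈ 0.0870+0.2102+0.6300+0.3050 ≈ 1.2323 m = S ✓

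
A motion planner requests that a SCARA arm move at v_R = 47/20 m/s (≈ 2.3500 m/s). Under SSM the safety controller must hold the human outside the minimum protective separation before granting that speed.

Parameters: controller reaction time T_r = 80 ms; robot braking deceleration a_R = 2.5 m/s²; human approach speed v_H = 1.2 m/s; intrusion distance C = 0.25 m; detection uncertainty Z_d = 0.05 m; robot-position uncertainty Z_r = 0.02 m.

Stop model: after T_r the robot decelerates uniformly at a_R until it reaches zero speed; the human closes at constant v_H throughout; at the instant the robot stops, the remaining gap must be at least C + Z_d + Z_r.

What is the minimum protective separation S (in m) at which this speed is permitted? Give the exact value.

S_min = 5673/2000 m = 2.8365 m

stop time T_s = (47/20)/(5/2) = 0.9400 s
robot covers v_R·T_r = 2.3500·0.0800 = 0.1880 m before braking
robot under decel: 2.3500²/(2·2.5000) = 1.1045 m
human over T_r+T_s: 1.2000·(0.0800+0.9400) = 1.2240 m
residual clearance needed = 0.2500+0.0500+0.0200 = 0.3200 m
S_min ≈ 0.1880+1.1045+1.2240+0.3200  ⇒  S_min = 5673/2000 m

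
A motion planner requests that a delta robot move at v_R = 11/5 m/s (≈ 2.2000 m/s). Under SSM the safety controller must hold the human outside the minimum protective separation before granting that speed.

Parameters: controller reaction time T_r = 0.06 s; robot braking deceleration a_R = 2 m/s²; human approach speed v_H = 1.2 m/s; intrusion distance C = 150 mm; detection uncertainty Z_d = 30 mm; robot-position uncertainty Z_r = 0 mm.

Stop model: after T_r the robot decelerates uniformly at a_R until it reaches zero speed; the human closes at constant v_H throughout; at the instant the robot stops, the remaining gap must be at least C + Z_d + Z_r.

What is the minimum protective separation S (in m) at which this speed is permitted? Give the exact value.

S_min = 1457/500 m = 2.9140 m

braking lasts T_s = (11/5)/2 = 1.1000 s
reaction-phase robot travel = 2.2000·0.0600 = 0.1320 m
robot under decel: 2.2000²/(2·2.0000) = 1.2100 m
human closes 1.2000·1.1600 = 1.3920 m
C+Z_d+Z_r = 0.1500+0.0300+0.0000 = 0.1800 m
S_min ≈ 0.1320+1.2100+1.3920+0.1800  ⇒  S_min = 1457/500 m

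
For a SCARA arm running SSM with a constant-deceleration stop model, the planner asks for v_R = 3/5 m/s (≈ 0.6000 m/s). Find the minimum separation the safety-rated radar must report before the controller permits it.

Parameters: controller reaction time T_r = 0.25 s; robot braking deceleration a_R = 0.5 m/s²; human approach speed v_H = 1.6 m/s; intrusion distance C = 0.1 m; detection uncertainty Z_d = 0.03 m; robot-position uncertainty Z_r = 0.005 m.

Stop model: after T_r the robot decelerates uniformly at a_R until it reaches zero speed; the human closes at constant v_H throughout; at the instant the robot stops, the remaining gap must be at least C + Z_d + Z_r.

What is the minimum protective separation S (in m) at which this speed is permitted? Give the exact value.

T_s = v_R/a_R = (3/5)/(1/2) = 1.2000 s
reaction-phase robot travel = 0.6000·0.2500 = 0.1500 m
braking distance = 0.6000²/(2·0.5000) = 0.3600 m
person approaches 1.6000·(0.2500+1.2000) = 2.3200 m
residual clearance needed = 0.1000+0.0300+0.0050 = 0.1350 m
S_min ≈ 0.1500+0.3600+2.3200+0.1350  ⇒  S_min = 593/200 m

S_min = 593/200 m = 2.9650 m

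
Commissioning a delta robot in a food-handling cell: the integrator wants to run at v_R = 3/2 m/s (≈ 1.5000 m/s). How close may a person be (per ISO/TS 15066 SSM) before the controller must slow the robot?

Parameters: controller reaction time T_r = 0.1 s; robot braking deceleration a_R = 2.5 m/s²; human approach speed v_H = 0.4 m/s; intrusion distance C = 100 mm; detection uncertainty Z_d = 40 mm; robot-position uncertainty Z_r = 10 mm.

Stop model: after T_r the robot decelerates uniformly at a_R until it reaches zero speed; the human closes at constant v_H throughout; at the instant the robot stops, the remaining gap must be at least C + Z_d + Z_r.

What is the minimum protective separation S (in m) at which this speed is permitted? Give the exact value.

stop time T_s = (3/2)/(5/2) = 0.6000 s
reaction-phase robot travel = 1.5000·0.1000 = 0.1500 m
robot under decel: 1.5000²/(2·2.5000) = 0.4500 m
human closes 0.4000·0.7000 = 0.2800 m
residual clearance needed = 0.1000+0.0400+0.0100 = 0.1500 m
S_min ≈ 0.1500+0.4500+0.2800+0.1500  ⇒  S_min = 103/100 m

S_min = 103/100 m = 1.0300 m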